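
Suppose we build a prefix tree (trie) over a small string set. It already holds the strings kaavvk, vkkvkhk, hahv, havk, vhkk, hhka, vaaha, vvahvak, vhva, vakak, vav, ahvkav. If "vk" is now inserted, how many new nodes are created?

0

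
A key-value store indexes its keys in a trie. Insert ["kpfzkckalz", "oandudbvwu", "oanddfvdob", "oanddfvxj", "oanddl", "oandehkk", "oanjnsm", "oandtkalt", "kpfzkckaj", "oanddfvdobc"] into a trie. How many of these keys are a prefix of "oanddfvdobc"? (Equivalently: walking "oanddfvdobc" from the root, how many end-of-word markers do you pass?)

2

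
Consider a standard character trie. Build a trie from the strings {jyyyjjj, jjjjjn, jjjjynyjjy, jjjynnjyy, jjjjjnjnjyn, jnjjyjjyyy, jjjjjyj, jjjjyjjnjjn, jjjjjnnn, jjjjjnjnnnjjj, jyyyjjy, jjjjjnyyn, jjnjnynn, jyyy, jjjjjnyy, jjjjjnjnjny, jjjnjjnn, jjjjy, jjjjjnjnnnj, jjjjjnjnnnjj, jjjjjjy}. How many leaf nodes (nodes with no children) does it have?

15

Leaves are exactly the stored words that no other stored word extends.
Those words: "jjjjjjy", "jjjjjnjnjny", "jjjjjnjnjyn", "jjjjjnjnnnjjj", "jjjjjnnn", "jjjjjnyyn", "jjjjjyj", "jjjjyjjnjjn", "jjjjynyjjy", "jjjnjjnn", "jjjynnjyy", "jjnjnynn", "jnjjyjjyyy", "jyyyjjj", "jyyyjjy"
Leaf count: 15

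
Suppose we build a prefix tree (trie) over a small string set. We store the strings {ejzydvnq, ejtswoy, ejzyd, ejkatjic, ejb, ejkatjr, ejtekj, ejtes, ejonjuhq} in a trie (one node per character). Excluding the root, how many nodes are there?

31

Trace insertions, counting only characters that open a new branch:
  "ejzydvnq" → 8 new (e, j, z, y, d, v, n, q)
  "ejtswoy" → prefix "ej" already present; 5 new (t, s, w, o, y)
  "ejzyd" → prefix "ejzyd" already present; 0 new (none)
  "ejkatjic" → prefix "ej" already present; 6 new (k, a, t, j, i, c)
  "ejb" → prefix "ej" already present; 1 new (b)
  "ejkatjr" → prefix "ejkatj" already present; 1 new (r)
  "ejtekj" → prefix "ejt" already present; 3 new (e, k, j)
  "ejtes" → prefix "ejte" already present; 1 new (s)
  "ejonjuhq" → prefix "ej" already present; 6 new (o, n, j, u, h, q)
Total nodes = 8 + 5 + 0 + 6 + 1 + 1 + 3 + 1 + 6 = 31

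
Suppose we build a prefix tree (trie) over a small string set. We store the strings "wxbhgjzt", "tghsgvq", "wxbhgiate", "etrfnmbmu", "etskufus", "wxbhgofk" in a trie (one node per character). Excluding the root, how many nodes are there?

37

For each word, the new-node count is its length minus the longest prefix already in the trie:
  "wxbhgjzt" → 8 new (w, x, b, h, g, j, z, t)
  "tghsgvq" → 7 new (t, g, h, s, g, v, q)
  "wxbhgiate" → prefix "wxbhg" already present; 4 new (i, a, t, e)
  "etrfnmbmu" → 9 new (e, t, r, f, n, m, b, m, u)
  "etskufus" → prefix "et" already present; 6 new (s, k, u, f, u, s)
  "wxbhgofk" → prefix "wxbhg" already present; 3 new (o, f, k)
Total nodes = 8 + 7 + 4 + 9 + 6 + 3 = 37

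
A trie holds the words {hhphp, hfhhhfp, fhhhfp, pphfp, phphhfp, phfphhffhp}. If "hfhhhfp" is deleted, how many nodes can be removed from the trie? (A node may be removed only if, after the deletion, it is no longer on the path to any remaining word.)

6

Walk "hfhhhfp" from the leaf back toward the root, removing each node that no remaining word uses.
The suffix "fhhhfp" (6 nodes) is used only by "hfhhhfp"; the node for "h" still has the child "h", so pruning stops there.
Nodes removed: 6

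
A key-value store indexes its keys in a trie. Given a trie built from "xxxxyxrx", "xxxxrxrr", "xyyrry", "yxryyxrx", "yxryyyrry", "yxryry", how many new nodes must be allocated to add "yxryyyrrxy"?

2

Walking "yxryyyrrxy" from the root, the first 8 characters ("yxryyyrr") follow existing edges; "x" is the first miss.
New nodes needed: |"yxryyyrrxy"| − 8 = 10 − 8 = 2.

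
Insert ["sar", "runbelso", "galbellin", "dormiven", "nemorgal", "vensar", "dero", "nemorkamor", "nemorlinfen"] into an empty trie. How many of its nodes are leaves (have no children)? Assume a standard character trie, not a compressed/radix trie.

9

A leaf is a node with no children — equivalently, the end of a word that is not a proper prefix of any other stored word.
Those words: "dero", "dormiven", "galbellin", "nemorgal", "nemorkamor", "nemorlinfen", "runbelso", "sar", "vensar"
Leaf count: 9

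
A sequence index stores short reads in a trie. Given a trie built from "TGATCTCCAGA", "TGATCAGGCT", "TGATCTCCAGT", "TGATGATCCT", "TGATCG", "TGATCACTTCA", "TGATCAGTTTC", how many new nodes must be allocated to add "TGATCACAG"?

2

The longest prefix of "TGATCACAG" already in the trie is "TGATCAC" (length 7).
New nodes needed: |"TGATCACAG"| − 7 = 9 − 7 = 2.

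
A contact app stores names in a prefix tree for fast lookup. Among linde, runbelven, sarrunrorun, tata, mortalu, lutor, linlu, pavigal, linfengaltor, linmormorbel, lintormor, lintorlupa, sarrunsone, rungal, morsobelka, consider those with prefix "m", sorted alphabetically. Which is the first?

Words with prefix "m", in lexicographic order: "morsobelka", "mortalu"
The 1st is morsobelka.

morsobelka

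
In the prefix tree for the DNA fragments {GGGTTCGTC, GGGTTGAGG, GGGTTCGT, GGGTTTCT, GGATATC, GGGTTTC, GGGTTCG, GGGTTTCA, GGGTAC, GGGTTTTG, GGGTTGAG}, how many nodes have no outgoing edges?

7

Leaves are exactly the stored words that no other stored word extends.
Those words: "GGATATC", "GGGTAC", "GGGTTCGTC", "GGGTTGAGG", "GGGTTTCA", "GGGTTTCT", "GGGTTTTG"
Leaf count: 7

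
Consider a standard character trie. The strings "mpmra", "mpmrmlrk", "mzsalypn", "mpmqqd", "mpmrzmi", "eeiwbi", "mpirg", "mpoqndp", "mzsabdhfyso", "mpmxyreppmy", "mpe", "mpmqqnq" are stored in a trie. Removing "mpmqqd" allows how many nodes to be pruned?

1

After clearing the end-marker at "mpmqqd", prune upward until reaching a node still needed by another word.
The suffix "d" (1 node) is used only by "mpmqqd"; the node for "mpmqq" still has the child "n", so pruning stops there.
Nodes removed: 1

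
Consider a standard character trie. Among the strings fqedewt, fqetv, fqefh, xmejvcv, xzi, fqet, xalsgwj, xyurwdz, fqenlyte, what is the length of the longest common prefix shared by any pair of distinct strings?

The deepest shared node is where two words last agree before diverging.
e.g. "fqet" and "fqetv" share the prefix "fqet" of length 4; no pair shares a longer one.
Longest shared-prefix length: 4

4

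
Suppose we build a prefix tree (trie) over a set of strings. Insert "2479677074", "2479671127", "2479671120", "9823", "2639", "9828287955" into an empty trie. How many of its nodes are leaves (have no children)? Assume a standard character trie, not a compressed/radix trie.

A leaf is a node with no children — equivalently, the end of a word that is not a proper prefix of any other stored word.
Those words: "2479671120", "2479671127", "2479677074", "2639", "9823", "9828287955"
Leaf count: 6

6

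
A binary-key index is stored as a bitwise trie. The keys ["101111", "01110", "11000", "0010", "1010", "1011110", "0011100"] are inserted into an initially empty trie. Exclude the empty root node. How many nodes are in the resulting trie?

Insert word by word; a character creates a node only if that edge doesn't already exist:
  "101111" → 6 new (1, 0, 1, 1, 1, 1)
  "01110" → 5 new (0, 1, 1, 1, 0)
  "11000" → prefix "1" already present; 4 new (1, 0, 0, 0)
  "0010" → prefix "0" already present; 3 new (0, 1, 0)
  "1010" → prefix "101" already present; 1 new (0)
  "1011110" → prefix "101111" already present; 1 new (0)
  "0011100" → prefix "001" already present; 4 new (1, 1, 0, 0)
Total nodes = 6 + 5 + 4 + 3 + 1 + 1 + 4 = 24

24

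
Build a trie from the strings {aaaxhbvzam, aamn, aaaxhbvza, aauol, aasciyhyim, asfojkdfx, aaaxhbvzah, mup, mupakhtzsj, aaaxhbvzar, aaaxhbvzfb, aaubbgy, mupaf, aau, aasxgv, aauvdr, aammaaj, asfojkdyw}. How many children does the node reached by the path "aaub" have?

Walk "aaub" from the root, arriving at one node.
Distinct next characters after "aaub": b.
That node has 1 child edge.

1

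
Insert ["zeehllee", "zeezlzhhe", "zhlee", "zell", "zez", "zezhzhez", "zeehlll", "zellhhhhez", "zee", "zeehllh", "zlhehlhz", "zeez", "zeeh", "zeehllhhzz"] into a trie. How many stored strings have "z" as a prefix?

Walk to "z"; the words in its subtree are exactly those with that prefix.
Matches: "zee", "zeeh", "zeehllee", "zeehllh", "zeehllhhzz", "zeehlll", "zeez", "zeezlzhhe", "zell", "zellhhhhez", "zez", "zezhzhez", "zhlee", "zlhehlhz"
Count: 14

14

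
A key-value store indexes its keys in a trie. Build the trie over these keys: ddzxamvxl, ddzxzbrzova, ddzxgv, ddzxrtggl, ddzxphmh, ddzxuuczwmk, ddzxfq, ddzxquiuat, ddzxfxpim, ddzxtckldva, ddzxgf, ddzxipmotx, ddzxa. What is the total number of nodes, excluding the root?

For each word, the new-node count is its length minus the longest prefix already in the trie:
  "ddzxamvxl" → 9 new (d, d, z, x, a, m, v, x, l)
  "ddzxzbrzova" → prefix "ddzx" already present; 7 new (z, b, r, z, o, v, a)
  "ddzxgv" → prefix "ddzx" already present; 2 new (g, v)
  "ddzxrtggl" → prefix "ddzx" already present; 5 new (r, t, g, g, l)
  "ddzxphmh" → prefix "ddzx" already present; 4 new (p, h, m, h)
  "ddzxuuczwmk" → prefix "ddzx" already present; 7 new (u, u, c, z, w, m, k)
  "ddzxfq" → prefix "ddzx" already present; 2 new (f, q)
  "ddzxquiuat" → prefix "ddzx" already present; 6 new (q, u, i, u, a, t)
  "ddzxfxpim" → prefix "ddzxf" already present; 4 new (x, p, i, m)
  "ddzxtckldva" → prefix "ddzx" already present; 7 new (t, c, k, l, d, v, a)
  "ddzxgf" → prefix "ddzxg" already present; 1 new (f)
  "ddzxipmotx" → prefix "ddzx" already present; 6 new (i, p, m, o, t, x)
  "ddzxa" → prefix "ddzxa" already present; 0 new (none)
Total nodes = 9 + 7 + 2 + 5 + 4 + 7 + 2 + 6 + 4 + 7 + 1 + 6 + 0 = 60

60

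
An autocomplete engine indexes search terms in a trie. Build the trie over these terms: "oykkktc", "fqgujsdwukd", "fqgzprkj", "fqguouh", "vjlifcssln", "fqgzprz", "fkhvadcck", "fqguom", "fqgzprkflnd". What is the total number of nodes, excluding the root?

50

Insert word by word; a character creates a node only if that edge doesn't already exist:
  "oykkktc" → 7 new (o, y, k, k, k, t, c)
  "fqgujsdwukd" → 11 new (f, q, g, u, j, s, d, w, u, k, d)
  "fqgzprkj" → prefix "fqg" already present; 5 new (z, p, r, k, j)
  "fqguouh" → prefix "fqgu" already present; 3 new (o, u, h)
  "vjlifcssln" → 10 new (v, j, l, i, f, c, s, s, l, n)
  "fqgzprz" → prefix "fqgzpr" already present; 1 new (z)
  "fkhvadcck" → prefix "f" already present; 8 new (k, h, v, a, d, c, c, k)
  "fqguom" → prefix "fqguo" already present; 1 new (m)
  "fqgzprkflnd" → prefix "fqgzprk" already present; 4 new (f, l, n, d)
Total nodes = 7 + 11 + 5 + 3 + 10 + 1 + 8 + 1 + 4 = 50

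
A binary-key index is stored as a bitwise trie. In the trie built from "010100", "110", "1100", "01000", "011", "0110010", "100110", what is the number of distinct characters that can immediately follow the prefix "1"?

2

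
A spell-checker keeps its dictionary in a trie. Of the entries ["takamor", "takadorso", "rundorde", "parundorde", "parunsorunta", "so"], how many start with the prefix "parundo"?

1

Filter for entries beginning with "parundo":
Matches: "parundorde"
Count: 1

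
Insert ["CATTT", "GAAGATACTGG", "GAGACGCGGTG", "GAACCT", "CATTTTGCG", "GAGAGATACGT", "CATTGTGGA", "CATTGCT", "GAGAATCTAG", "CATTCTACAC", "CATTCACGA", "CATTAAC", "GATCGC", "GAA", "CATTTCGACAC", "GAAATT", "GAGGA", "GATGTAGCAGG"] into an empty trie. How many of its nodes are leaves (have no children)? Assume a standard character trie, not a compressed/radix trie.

16

A leaf is a node with no children — equivalently, the end of a word that is not a proper prefix of any other stored word.
Those words: "CATTAAC", "CATTCACGA", "CATTCTACAC", "CATTGCT", "CATTGTGGA", "CATTTCGACAC", "CATTTTGCG", "GAAATT", "GAACCT", "GAAGATACTGG", "GAGAATCTAG", "GAGACGCGGTG", "GAGAGATACGT", "GAGGA", "GATCGC", "GATGTAGCAGG"
Leaf count: 16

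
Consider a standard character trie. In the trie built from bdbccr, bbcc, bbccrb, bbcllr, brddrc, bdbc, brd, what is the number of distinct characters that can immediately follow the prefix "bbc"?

Follow the path "bbc" to its node, then look at its outgoing edges.
Distinct next characters after "bbc": c, l.
That node has 2 child edges.

2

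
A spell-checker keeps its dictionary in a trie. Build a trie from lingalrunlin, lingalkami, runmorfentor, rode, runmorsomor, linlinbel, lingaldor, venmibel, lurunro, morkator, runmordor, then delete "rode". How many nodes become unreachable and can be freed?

A node on "rode"'s path can go only if nothing else ends at it or branches off below it.
The suffix "ode" (3 nodes) is used only by "rode"; the node for "r" still has the child "u", so pruning stops there.
Nodes removed: 3

3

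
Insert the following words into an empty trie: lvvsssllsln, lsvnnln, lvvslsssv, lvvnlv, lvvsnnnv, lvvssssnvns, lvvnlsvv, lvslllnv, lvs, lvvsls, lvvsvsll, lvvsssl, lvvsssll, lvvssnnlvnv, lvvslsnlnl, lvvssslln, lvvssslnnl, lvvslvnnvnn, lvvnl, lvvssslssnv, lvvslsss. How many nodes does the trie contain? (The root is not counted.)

Insert word by word; a character creates a node only if that edge doesn't already exist:
  "lvvsssllsln" → 11 new (l, v, v, s, s, s, l, l, s, l, n)
  "lsvnnln" → prefix "l" already present; 6 new (s, v, n, n, l, n)
  "lvvslsssv" → prefix "lvvs" already present; 5 new (l, s, s, s, v)
  "lvvnlv" → prefix "lvv" already present; 3 new (n, l, v)
  "lvvsnnnv" → prefix "lvvs" already present; 4 new (n, n, n, v)
  "lvvssssnvns" → prefix "lvvsss" already present; 5 new (s, n, v, n, s)
  "lvvnlsvv" → prefix "lvvnl" already present; 3 new (s, v, v)
  "lvslllnv" → prefix "lv" already present; 6 new (s, l, l, l, n, v)
  "lvs" → prefix "lvs" already present; 0 new (none)
  "lvvsls" → prefix "lvvsls" already present; 0 new (none)
  "lvvsvsll" → prefix "lvvs" already present; 4 new (v, s, l, l)
  "lvvsssl" → prefix "lvvsssl" already present; 0 new (none)
  "lvvsssll" → prefix "lvvsssll" already present; 0 new (none)
  "lvvssnnlvnv" → prefix "lvvss" already present; 6 new (n, n, l, v, n, v)
  "lvvslsnlnl" → prefix "lvvsls" already present; 4 new (n, l, n, l)
  "lvvssslln" → prefix "lvvsssll" already present; 1 new (n)
  "lvvssslnnl" → prefix "lvvsssl" already present; 3 new (n, n, l)
  "lvvslvnnvnn" → prefix "lvvsl" already present; 6 new (v, n, n, v, n, n)
  "lvvnl" → prefix "lvvnl" already present; 0 new (none)
  "lvvssslssnv" → prefix "lvvsssl" already present; 4 new (s, s, n, v)
  "lvvslsss" → prefix "lvvslsss" already present; 0 new (none)
Total nodes = 11 + 6 + 5 + 3 + 4 + 5 + 3 + 6 + 0 + 0 + 4 + 0 + 0 + 6 + 4 + 1 + 3 + 6 + 0 + 4 + 0 = 71

71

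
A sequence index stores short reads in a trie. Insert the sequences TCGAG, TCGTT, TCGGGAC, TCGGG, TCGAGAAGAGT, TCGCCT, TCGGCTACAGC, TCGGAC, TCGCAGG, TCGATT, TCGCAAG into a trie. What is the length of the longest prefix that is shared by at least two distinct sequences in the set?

Equivalently: take the maximum, over all pairs, of their longest common prefix length.
e.g. "TCGAG" and "TCGAGAAGAGT" share the prefix "TCGAG" of length 5; no pair shares a longer one.
Longest shared-prefix length: 5

5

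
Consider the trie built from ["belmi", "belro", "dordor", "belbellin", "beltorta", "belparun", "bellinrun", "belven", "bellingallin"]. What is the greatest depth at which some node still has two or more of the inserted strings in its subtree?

6

The deepest shared node is where two words last agree before diverging.
e.g. "bellingallin" and "bellinrun" share the prefix "bellin" of length 6; no pair shares a longer one.
Longest shared-prefix length: 6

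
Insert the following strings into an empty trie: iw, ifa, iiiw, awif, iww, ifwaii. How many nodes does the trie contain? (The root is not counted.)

16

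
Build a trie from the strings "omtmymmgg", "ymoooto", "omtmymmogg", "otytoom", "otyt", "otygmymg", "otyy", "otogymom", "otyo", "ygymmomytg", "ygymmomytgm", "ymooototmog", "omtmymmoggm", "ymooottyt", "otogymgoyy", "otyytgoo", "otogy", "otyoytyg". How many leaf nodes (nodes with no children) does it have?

11

A leaf is a node with no children — equivalently, the end of a word that is not a proper prefix of any other stored word.
Those words: "omtmymmgg", "omtmymmoggm", "otogymgoyy", "otogymom", "otygmymg", "otyoytyg", "otytoom", "otyytgoo", "ygymmomytgm", "ymooototmog", "ymooottyt"
Leaf count: 11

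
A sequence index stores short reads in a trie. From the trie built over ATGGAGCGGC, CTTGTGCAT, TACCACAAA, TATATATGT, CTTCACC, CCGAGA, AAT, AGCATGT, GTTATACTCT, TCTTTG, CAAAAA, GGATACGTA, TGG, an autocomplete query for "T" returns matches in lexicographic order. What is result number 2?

TATATATGT

Filter for "T…" and sort: "TACCACAAA", "TATATATGT", "TCTTTG", "TGG"
The 2nd is TATATATGT.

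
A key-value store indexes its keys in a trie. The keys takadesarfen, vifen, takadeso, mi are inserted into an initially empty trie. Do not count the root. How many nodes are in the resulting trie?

Trace insertions, counting only characters that open a new branch:
  "takadesarfen" → 12 new (t, a, k, a, d, e, s, a, r, f, e, n)
  "vifen" → 5 new (v, i, f, e, n)
  "takadeso" → prefix "takades" already present; 1 new (o)
  "mi" → 2 new (m, i)
Total nodes = 12 + 5 + 1 + 2 = 20

20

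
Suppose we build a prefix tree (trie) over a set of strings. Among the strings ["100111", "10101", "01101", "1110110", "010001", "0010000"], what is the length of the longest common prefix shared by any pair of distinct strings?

2

Look for the deepest trie node that still has at least two words in its subtree.
"010001" and "01101" agree on "01" (2 characters) before diverging; nothing deeper is shared.
Longest shared-prefix length: 2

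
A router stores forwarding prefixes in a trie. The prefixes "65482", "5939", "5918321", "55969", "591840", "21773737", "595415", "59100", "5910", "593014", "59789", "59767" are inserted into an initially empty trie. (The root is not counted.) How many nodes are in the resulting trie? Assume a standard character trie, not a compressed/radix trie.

42

For each word, the new-node count is its length minus the longest prefix already in the trie:
  "65482" → 5 new (6, 5, 4, 8, 2)
  "5939" → 4 new (5, 9, 3, 9)
  "5918321" → prefix "59" already present; 5 new (1, 8, 3, 2, 1)
  "55969" → prefix "5" already present; 4 new (5, 9, 6, 9)
  "591840" → prefix "5918" already present; 2 new (4, 0)
  "21773737" → 8 new (2, 1, 7, 7, 3, 7, 3, 7)
  "595415" → prefix "59" already present; 4 new (5, 4, 1, 5)
  "59100" → prefix "591" already present; 2 new (0, 0)
  "5910" → prefix "5910" already present; 0 new (none)
  "593014" → prefix "593" already present; 3 new (0, 1, 4)
  "59789" → prefix "59" already present; 3 new (7, 8, 9)
  "59767" → prefix "597" already present; 2 new (6, 7)
Total nodes = 5 + 4 + 5 + 4 + 2 + 8 + 4 + 2 + 0 + 3 + 3 + 2 = 42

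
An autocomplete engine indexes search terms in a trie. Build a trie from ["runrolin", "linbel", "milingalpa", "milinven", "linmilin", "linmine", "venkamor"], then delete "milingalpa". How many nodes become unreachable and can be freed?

After clearing the end-marker at "milingalpa", prune upward until reaching a node still needed by another word.
The suffix "galpa" (5 nodes) is used only by "milingalpa"; the node for "milin" still has the child "v", so pruning stops there.
Nodes removed: 5

5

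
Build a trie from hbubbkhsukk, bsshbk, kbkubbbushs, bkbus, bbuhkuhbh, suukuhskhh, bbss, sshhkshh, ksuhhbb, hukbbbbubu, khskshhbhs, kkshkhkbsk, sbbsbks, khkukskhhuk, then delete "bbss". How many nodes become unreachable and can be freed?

A node on "bbss"'s path can go only if nothing else ends at it or branches off below it.
The suffix "ss" (2 nodes) is used only by "bbss"; the node for "bb" still has the child "u", so pruning stops there.
Nodes removed: 2

2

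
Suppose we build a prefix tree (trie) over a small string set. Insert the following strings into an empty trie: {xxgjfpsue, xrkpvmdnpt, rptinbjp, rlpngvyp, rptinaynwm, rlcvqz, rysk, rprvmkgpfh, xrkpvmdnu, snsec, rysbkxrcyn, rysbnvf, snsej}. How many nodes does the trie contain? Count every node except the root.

For each word, the new-node count is its length minus the longest prefix already in the trie:
  "xxgjfpsue" → 9 new (x, x, g, j, f, p, s, u, e)
  "xrkpvmdnpt" → prefix "x" already present; 9 new (r, k, p, v, m, d, n, p, t)
  "rptinbjp" → 8 new (r, p, t, i, n, b, j, p)
  "rlpngvyp" → prefix "r" already present; 7 new (l, p, n, g, v, y, p)
  "rptinaynwm" → prefix "rptin" already present; 5 new (a, y, n, w, m)
  "rlcvqz" → prefix "rl" already present; 4 new (c, v, q, z)
  "rysk" → prefix "r" already present; 3 new (y, s, k)
  "rprvmkgpfh" → prefix "rp" already present; 8 new (r, v, m, k, g, p, f, h)
  "xrkpvmdnu" → prefix "xrkpvmdn" already present; 1 new (u)
  "snsec" → 5 new (s, n, s, e, c)
  "rysbkxrcyn" → prefix "rys" already present; 7 new (b, k, x, r, c, y, n)
  "rysbnvf" → prefix "rysb" already present; 3 new (n, v, f)
  "snsej" → prefix "snse" already present; 1 new (j)
Total nodes = 9 + 9 + 8 + 7 + 5 + 4 + 3 + 8 + 1 + 5 + 7 + 3 + 1 = 70

70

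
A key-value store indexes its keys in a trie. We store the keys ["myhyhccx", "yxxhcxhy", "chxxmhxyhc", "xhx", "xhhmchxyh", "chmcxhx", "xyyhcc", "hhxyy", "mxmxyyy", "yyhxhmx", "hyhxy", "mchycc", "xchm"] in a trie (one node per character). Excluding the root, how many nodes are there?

Insert word by word; a character creates a node only if that edge doesn't already exist:
  "myhyhccx" → 8 new (m, y, h, y, h, c, c, x)
  "yxxhcxhy" → 8 new (y, x, x, h, c, x, h, y)
  "chxxmhxyhc" → 10 new (c, h, x, x, m, h, x, y, h, c)
  "xhx" → 3 new (x, h, x)
  "xhhmchxyh" → prefix "xh" already present; 7 new (h, m, c, h, x, y, h)
  "chmcxhx" → prefix "ch" already present; 5 new (m, c, x, h, x)
  "xyyhcc" → prefix "x" already present; 5 new (y, y, h, c, c)
  "hhxyy" → 5 new (h, h, x, y, y)
  "mxmxyyy" → prefix "m" already present; 6 new (x, m, x, y, y, y)
  "yyhxhmx" → prefix "y" already present; 6 new (y, h, x, h, m, x)
  "hyhxy" → prefix "h" already present; 4 new (y, h, x, y)
  "mchycc" → prefix "m" already present; 5 new (c, h, y, c, c)
  "xchm" → prefix "x" already present; 3 new (c, h, m)
Total nodes = 8 + 8 + 10 + 3 + 7 + 5 + 5 + 5 + 6 + 6 + 4 + 5 + 3 = 75

75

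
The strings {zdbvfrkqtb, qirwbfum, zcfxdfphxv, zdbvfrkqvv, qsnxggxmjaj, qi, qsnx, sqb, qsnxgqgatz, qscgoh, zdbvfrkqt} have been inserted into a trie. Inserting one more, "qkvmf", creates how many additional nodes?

"q" is already a path in the trie; the remaining "kvmf" must be added.
New nodes needed: |"qkvmf"| − 1 = 5 − 1 = 4.

4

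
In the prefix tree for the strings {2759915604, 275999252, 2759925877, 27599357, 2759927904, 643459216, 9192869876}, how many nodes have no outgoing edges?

7

Leaves are exactly the stored words that no other stored word extends.
Those words: "2759915604", "2759925877", "2759927904", "27599357", "275999252", "643459216", "9192869876"
Leaf count: 7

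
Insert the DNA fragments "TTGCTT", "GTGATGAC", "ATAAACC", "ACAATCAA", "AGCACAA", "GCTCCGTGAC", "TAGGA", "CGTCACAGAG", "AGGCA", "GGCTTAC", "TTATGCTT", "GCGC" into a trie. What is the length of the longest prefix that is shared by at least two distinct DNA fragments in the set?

2

The deepest shared node is where two words last agree before diverging.
e.g. "AGCACAA" and "AGGCA" share the prefix "AG" of length 2; no pair shares a longer one.
Longest shared-prefix length: 2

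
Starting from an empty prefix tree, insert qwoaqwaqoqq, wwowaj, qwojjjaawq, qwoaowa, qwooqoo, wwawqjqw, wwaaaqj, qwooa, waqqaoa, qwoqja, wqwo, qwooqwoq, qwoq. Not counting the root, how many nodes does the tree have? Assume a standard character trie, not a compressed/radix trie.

Trace insertions, counting only characters that open a new branch:
  "qwoaqwaqoqq" → 11 new (q, w, o, a, q, w, a, q, o, q, q)
  "wwowaj" → 6 new (w, w, o, w, a, j)
  "qwojjjaawq" → prefix "qwo" already present; 7 new (j, j, j, a, a, w, q)
  "qwoaowa" → prefix "qwoa" already present; 3 new (o, w, a)
  "qwooqoo" → prefix "qwo" already present; 4 new (o, q, o, o)
  "wwawqjqw" → prefix "ww" already present; 6 new (a, w, q, j, q, w)
  "wwaaaqj" → prefix "wwa" already present; 4 new (a, a, q, j)
  "qwooa" → prefix "qwoo" already present; 1 new (a)
  "waqqaoa" → prefix "w" already present; 6 new (a, q, q, a, o, a)
  "qwoqja" → prefix "qwo" already present; 3 new (q, j, a)
  "wqwo" → prefix "w" already present; 3 new (q, w, o)
  "qwooqwoq" → prefix "qwooq" already present; 3 new (w, o, q)
  "qwoq" → prefix "qwoq" already present; 0 new (none)
Total nodes = 11 + 6 + 7 + 3 + 4 + 6 + 4 + 1 + 6 + 3 + 3 + 3 + 0 = 57

57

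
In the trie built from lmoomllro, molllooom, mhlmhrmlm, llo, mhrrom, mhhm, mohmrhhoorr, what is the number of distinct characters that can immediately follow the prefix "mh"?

The children of the "mh" node are the distinct next characters among strings starting with "mh".
Characters that immediately follow "mh" among the stored strings: {h, l, r}.
That node has 3 child edges.

3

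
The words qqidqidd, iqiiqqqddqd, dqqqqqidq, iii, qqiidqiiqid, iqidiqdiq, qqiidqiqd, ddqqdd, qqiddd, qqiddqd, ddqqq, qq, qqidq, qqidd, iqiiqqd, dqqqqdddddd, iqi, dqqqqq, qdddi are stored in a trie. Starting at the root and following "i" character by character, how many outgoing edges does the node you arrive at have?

2

Walk "i" from the root, arriving at one node.
Distinct next characters after "i": i, q.
That node has 2 child edges.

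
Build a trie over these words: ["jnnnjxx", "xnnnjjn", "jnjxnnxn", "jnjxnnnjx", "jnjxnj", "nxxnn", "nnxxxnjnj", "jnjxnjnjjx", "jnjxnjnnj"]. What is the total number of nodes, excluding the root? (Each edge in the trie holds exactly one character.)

43

Count nodes per top-level branch (shared prefixes stored once):
  'j'-branch (jnjxnj, jnjxnjnjjx, jnjxnjnnj, jnjxnnnjx, jnjxnnxn, jnnnjxx): 23 nodes
  'n'-branch (nnxxxnjnj, nxxnn): 13 nodes
  'x'-branch (xnnnjjn): 7 nodes
Sum: 43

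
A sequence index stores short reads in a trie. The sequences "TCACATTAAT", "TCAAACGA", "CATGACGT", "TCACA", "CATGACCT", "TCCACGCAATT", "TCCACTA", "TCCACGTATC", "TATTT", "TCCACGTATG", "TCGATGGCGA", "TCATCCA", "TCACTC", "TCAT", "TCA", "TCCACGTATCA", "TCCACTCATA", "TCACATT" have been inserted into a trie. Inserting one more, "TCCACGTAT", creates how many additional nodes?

Every character of "TCCACGTAT" already lies on an existing path (it is a prefix of some stored word).
No new nodes are needed: 0.

0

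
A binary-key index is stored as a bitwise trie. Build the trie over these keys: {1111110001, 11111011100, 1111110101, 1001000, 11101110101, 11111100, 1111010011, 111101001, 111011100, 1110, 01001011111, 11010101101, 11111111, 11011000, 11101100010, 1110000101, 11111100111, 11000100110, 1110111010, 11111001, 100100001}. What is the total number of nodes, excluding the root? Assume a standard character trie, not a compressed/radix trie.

92

Insert word by word; a character creates a node only if that edge doesn't already exist:
  "1111110001" → 10 new (1, 1, 1, 1, 1, 1, 0, 0, 0, 1)
  "11111011100" → prefix "11111" already present; 6 new (0, 1, 1, 1, 0, 0)
  "1111110101" → prefix "1111110" already present; 3 new (1, 0, 1)
  "1001000" → prefix "1" already present; 6 new (0, 0, 1, 0, 0, 0)
  "11101110101" → prefix "111" already present; 8 new (0, 1, 1, 1, 0, 1, 0, 1)
  "11111100" → prefix "11111100" already present; 0 new (none)
  "1111010011" → prefix "1111" already present; 6 new (0, 1, 0, 0, 1, 1)
  "111101001" → prefix "111101001" already present; 0 new (none)
  "111011100" → prefix "11101110" already present; 1 new (0)
  "1110" → prefix "1110" already present; 0 new (none)
  "01001011111" → 11 new (0, 1, 0, 0, 1, 0, 1, 1, 1, 1, 1)
  "11010101101" → prefix "11" already present; 9 new (0, 1, 0, 1, 0, 1, 1, 0, 1)
  "11111111" → prefix "111111" already present; 2 new (1, 1)
  "11011000" → prefix "1101" already present; 4 new (1, 0, 0, 0)
  "11101100010" → prefix "111011" already present; 5 new (0, 0, 0, 1, 0)
  "1110000101" → prefix "1110" already present; 6 new (0, 0, 0, 1, 0, 1)
  "11111100111" → prefix "11111100" already present; 3 new (1, 1, 1)
  "11000100110" → prefix "110" already present; 8 new (0, 0, 1, 0, 0, 1, 1, 0)
  "1110111010" → prefix "1110111010" already present; 0 new (none)
  "11111001" → prefix "111110" already present; 2 new (0, 1)
  "100100001" → prefix "1001000" already present; 2 new (0, 1)
Total nodes = 10 + 6 + 3 + 6 + 8 + 0 + 6 + 0 + 1 + 0 + 11 + 9 + 2 + 4 + 5 + 6 + 3 + 8 + 0 + 2 + 2 = 92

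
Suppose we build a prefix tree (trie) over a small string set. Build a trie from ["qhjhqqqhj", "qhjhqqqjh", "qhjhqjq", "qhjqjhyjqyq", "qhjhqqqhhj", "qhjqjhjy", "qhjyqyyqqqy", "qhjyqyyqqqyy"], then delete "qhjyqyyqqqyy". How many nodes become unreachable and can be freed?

1

Walk "qhjyqyyqqqyy" from the leaf back toward the root, removing each node that no remaining word uses.
The suffix "y" (1 node) is used only by "qhjyqyyqqqyy"; "qhjyqyyqqqy" is itself a stored word, so pruning stops there.
Nodes removed: 1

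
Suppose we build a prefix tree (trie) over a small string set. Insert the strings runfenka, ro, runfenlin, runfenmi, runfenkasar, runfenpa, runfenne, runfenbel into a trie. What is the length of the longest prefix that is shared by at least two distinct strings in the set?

8

Look for the deepest trie node that still has at least two words in its subtree.
e.g. "runfenka" and "runfenkasar" share the prefix "runfenka" of length 8; no pair shares a longer one.
Longest shared-prefix length: 8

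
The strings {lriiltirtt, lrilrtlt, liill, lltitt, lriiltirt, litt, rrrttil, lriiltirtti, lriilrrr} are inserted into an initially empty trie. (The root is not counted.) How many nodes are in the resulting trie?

Trie structure (* marks end of a word):
(root)
├─ l
│  ├─ i
│  │  ├─ i
│  │  │  └─ l
│  │  │     └─ l *
│  │  └─ t
│  │     └─ t *
│  ├─ l
│  │  └─ t
│  │     └─ i
│  │        └─ t
│  │           └─ t *
│  └─ r
│     └─ i
│        ├─ i
│        │  └─ l
│        │     ├─ r
│        │     │  └─ r
│        │     │     └─ r *
│        │     └─ t
│        │        └─ i
│        │           └─ r
│        │              └─ t *
│        │                 └─ t *
│        │                    └─ i *
│        └─ l
│           └─ r
│              └─ t
│                 └─ l
│                    └─ t *
└─ r
   └─ r
      └─ r
         └─ t
            └─ t
               └─ i
                  └─ l *
Counting every labelled node above: 37.

37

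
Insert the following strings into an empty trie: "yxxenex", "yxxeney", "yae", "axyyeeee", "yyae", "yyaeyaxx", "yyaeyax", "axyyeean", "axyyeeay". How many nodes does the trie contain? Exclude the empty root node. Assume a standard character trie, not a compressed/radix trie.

Insert word by word; a character creates a node only if that edge doesn't already exist:
  "yxxenex" → 7 new (y, x, x, e, n, e, x)
  "yxxeney" → prefix "yxxene" already present; 1 new (y)
  "yae" → prefix "y" already present; 2 new (a, e)
  "axyyeeee" → 8 new (a, x, y, y, e, e, e, e)
  "yyae" → prefix "y" already present; 3 new (y, a, e)
  "yyaeyaxx" → prefix "yyae" already present; 4 new (y, a, x, x)
  "yyaeyax" → prefix "yyaeyax" already present; 0 new (none)
  "axyyeean" → prefix "axyyee" already present; 2 new (a, n)
  "axyyeeay" → prefix "axyyeea" already present; 1 new (y)
Total nodes = 7 + 1 + 2 + 8 + 3 + 4 + 0 + 2 + 1 = 28

28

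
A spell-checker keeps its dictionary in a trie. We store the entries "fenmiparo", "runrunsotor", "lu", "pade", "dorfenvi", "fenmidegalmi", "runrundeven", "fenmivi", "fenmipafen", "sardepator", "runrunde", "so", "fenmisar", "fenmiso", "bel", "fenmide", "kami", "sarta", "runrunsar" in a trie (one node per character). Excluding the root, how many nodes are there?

Trace insertions, counting only characters that open a new branch:
  "fenmiparo" → 9 new (f, e, n, m, i, p, a, r, o)
  "runrunsotor" → 11 new (r, u, n, r, u, n, s, o, t, o, r)
  "lu" → 2 new (l, u)
  "pade" → 4 new (p, a, d, e)
  "dorfenvi" → 8 new (d, o, r, f, e, n, v, i)
  "fenmidegalmi" → prefix "fenmi" already present; 7 new (d, e, g, a, l, m, i)
  "runrundeven" → prefix "runrun" already present; 5 new (d, e, v, e, n)
  "fenmivi" → prefix "fenmi" already present; 2 new (v, i)
  "fenmipafen" → prefix "fenmipa" already present; 3 new (f, e, n)
  "sardepator" → 10 new (s, a, r, d, e, p, a, t, o, r)
  "runrunde" → prefix "runrunde" already present; 0 new (none)
  "so" → prefix "s" already present; 1 new (o)
  "fenmisar" → prefix "fenmi" already present; 3 new (s, a, r)
  "fenmiso" → prefix "fenmis" already present; 1 new (o)
  "bel" → 3 new (b, e, l)
  "fenmide" → prefix "fenmide" already present; 0 new (none)
  "kami" → 4 new (k, a, m, i)
  "sarta" → prefix "sar" already present; 2 new (t, a)
  "runrunsar" → prefix "runruns" already present; 2 new (a, r)
Total nodes = 9 + 11 + 2 + 4 + 8 + 7 + 5 + 2 + 3 + 10 + 0 + 1 + 3 + 1 + 3 + 0 + 4 + 2 + 2 = 77

77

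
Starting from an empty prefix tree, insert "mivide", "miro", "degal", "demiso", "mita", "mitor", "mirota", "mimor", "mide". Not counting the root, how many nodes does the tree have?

28

Count nodes per top-level branch (shared prefixes stored once):
  'd'-branch (degal, demiso): 9 nodes
  'm'-branch (mide, mimor, miro, mirota, mita, mitor, mivide): 19 nodes
Sum: 28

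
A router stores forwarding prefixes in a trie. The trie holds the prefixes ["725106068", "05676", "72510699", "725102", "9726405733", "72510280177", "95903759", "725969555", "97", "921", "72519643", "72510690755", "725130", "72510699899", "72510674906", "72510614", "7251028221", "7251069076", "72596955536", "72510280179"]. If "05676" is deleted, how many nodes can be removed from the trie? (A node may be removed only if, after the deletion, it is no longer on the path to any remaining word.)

Walk "05676" from the leaf back toward the root, removing each node that no remaining word uses.
No other word shares any prefix with "05676", so all 5 of its nodes go.
Nodes removed: 5

5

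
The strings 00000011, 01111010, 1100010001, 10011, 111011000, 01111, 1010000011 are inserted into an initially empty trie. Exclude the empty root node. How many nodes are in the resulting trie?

44

Count nodes per top-level branch (shared prefixes stored once):
  '0'-branch (00000011, 01111, 01111010): 15 nodes
  '1'-branch (10011, 1010000011, 1100010001, 111011000): 29 nodes
Sum: 44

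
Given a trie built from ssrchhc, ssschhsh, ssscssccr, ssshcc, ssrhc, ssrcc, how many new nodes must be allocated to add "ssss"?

"sss" is already a path in the trie; the remaining "s" must be added.
New nodes needed: |"ssss"| − 3 = 4 − 3 = 1.

1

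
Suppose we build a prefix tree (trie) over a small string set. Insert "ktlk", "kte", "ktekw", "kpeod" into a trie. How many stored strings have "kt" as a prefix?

Walk to "kt"; the words in its subtree are exactly those with that prefix.
Matches: "kte", "ktekw", "ktlk"
Count: 3

3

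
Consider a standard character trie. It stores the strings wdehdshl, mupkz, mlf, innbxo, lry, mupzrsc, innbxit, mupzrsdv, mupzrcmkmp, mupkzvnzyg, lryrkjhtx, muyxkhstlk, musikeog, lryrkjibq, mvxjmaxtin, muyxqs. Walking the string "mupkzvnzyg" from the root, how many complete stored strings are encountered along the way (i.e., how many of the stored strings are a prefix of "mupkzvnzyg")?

2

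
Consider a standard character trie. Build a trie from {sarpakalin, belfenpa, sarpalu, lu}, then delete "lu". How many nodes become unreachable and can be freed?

2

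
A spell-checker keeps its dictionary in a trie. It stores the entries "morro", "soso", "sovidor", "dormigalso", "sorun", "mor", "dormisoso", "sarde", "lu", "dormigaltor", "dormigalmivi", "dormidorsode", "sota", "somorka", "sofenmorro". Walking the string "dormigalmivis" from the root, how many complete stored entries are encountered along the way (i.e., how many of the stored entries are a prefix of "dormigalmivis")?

Check each prefix of "dormigalmivis" against the stored set — each match is an end-marker on the path.
Prefixes of the query that are stored words: "dormigalmivi"
Count: 1

1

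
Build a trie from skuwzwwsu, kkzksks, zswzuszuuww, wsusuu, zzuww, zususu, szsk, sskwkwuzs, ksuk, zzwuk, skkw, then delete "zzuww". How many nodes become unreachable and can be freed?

Walk "zzuww" from the leaf back toward the root, removing each node that no remaining word uses.
The suffix "uww" (3 nodes) is used only by "zzuww"; the node for "zz" still has the child "w", so pruning stops there.
Nodes removed: 3

3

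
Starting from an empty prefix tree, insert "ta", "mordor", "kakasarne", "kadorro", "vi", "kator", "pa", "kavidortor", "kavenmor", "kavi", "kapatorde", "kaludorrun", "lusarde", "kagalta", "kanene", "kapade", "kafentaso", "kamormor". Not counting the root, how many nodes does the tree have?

88

Count nodes per top-level branch (shared prefixes stored once):
  'k'-branch (kadorro, kafentaso, kagalta, kakasarne, kaludorrun, kamormor, kanene, kapade, kapatorde, kator, kavenmor, kavi, kavidortor): 69 nodes
  'l'-branch (lusarde): 7 nodes
  'm'-branch (mordor): 6 nodes
  'p'-branch (pa): 2 nodes
  't'-branch (ta): 2 nodes
  'v'-branch (vi): 2 nodes
Sum: 88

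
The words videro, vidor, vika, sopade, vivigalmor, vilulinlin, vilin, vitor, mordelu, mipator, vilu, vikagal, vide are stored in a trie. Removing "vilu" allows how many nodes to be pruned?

0

After clearing the end-marker at "vilu", prune upward until reaching a node still needed by another word.
Every node on "vilu" is still needed (e.g. by "vilulinlin"), so nothing is freed.
Nodes removed: 0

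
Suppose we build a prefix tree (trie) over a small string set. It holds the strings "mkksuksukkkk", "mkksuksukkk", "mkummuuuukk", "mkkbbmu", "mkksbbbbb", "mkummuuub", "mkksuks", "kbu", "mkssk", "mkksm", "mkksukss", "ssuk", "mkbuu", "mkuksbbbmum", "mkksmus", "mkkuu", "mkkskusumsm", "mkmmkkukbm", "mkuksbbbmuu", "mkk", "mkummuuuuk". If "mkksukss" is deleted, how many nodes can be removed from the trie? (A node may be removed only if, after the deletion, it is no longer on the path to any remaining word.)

1

Walk "mkksukss" from the leaf back toward the root, removing each node that no remaining word uses.
The suffix "s" (1 node) is used only by "mkksukss"; the node for "mkksuks" still has the child "u", so pruning stops there.
Nodes removed: 1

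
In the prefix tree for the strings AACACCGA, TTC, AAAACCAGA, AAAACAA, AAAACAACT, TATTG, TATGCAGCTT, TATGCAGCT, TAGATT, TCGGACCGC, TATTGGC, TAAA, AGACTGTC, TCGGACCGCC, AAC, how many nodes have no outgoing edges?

10

Leaves are exactly the stored words that no other stored word extends.
Those words: "AAAACAACT", "AAAACCAGA", "AACACCGA", "AGACTGTC", "TAAA", "TAGATT", "TATGCAGCTT", "TATTGGC", "TCGGACCGCC", "TTC"
Leaf count: 10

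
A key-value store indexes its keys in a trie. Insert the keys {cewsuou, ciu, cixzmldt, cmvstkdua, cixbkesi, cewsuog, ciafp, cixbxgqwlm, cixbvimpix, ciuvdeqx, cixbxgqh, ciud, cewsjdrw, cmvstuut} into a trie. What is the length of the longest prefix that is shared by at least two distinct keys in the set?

The deepest shared node is where two words last agree before diverging.
"cixbxgqh" and "cixbxgqwlm" agree on "cixbxgq" (7 characters) before diverging; nothing deeper is shared.
Longest shared-prefix length: 7

7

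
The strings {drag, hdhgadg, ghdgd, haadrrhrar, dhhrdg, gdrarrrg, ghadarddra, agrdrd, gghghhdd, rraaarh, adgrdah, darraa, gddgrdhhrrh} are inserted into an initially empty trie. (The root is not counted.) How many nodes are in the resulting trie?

Count nodes per top-level branch (shared prefixes stored once):
  'a'-branch (adgrdah, agrdrd): 12 nodes
  'd'-branch (darraa, dhhrdg, drag): 14 nodes
  'g'-branch (gddgrdhhrrh, gdrarrrg, gghghhdd, ghadarddra, ghdgd): 36 nodes
  'h'-branch (haadrrhrar, hdhgadg): 16 nodes
  'r'-branch (rraaarh): 7 nodes
Sum: 85

85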